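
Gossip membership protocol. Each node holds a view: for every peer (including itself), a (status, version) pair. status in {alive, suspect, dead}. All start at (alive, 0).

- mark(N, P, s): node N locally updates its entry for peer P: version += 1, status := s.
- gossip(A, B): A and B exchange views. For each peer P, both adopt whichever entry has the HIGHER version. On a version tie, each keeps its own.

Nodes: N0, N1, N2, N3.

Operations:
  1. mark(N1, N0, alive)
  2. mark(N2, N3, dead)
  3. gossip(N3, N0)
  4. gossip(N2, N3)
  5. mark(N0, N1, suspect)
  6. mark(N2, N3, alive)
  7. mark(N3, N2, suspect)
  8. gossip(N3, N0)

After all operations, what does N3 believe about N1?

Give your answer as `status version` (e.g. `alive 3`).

Answer: suspect 1

Derivation:
Op 1: N1 marks N0=alive -> (alive,v1)
Op 2: N2 marks N3=dead -> (dead,v1)
Op 3: gossip N3<->N0 -> N3.N0=(alive,v0) N3.N1=(alive,v0) N3.N2=(alive,v0) N3.N3=(alive,v0) | N0.N0=(alive,v0) N0.N1=(alive,v0) N0.N2=(alive,v0) N0.N3=(alive,v0)
Op 4: gossip N2<->N3 -> N2.N0=(alive,v0) N2.N1=(alive,v0) N2.N2=(alive,v0) N2.N3=(dead,v1) | N3.N0=(alive,v0) N3.N1=(alive,v0) N3.N2=(alive,v0) N3.N3=(dead,v1)
Op 5: N0 marks N1=suspect -> (suspect,v1)
Op 6: N2 marks N3=alive -> (alive,v2)
Op 7: N3 marks N2=suspect -> (suspect,v1)
Op 8: gossip N3<->N0 -> N3.N0=(alive,v0) N3.N1=(suspect,v1) N3.N2=(suspect,v1) N3.N3=(dead,v1) | N0.N0=(alive,v0) N0.N1=(suspect,v1) N0.N2=(suspect,v1) N0.N3=(dead,v1)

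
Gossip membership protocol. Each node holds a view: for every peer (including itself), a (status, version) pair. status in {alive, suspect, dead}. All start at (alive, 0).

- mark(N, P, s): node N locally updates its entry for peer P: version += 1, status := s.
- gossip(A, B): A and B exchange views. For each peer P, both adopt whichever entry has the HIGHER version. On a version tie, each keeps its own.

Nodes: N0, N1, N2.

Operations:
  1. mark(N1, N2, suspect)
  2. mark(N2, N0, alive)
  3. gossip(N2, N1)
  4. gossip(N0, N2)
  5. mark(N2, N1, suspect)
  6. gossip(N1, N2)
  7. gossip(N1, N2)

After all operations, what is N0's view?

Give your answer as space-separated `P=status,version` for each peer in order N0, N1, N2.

Answer: N0=alive,1 N1=alive,0 N2=suspect,1

Derivation:
Op 1: N1 marks N2=suspect -> (suspect,v1)
Op 2: N2 marks N0=alive -> (alive,v1)
Op 3: gossip N2<->N1 -> N2.N0=(alive,v1) N2.N1=(alive,v0) N2.N2=(suspect,v1) | N1.N0=(alive,v1) N1.N1=(alive,v0) N1.N2=(suspect,v1)
Op 4: gossip N0<->N2 -> N0.N0=(alive,v1) N0.N1=(alive,v0) N0.N2=(suspect,v1) | N2.N0=(alive,v1) N2.N1=(alive,v0) N2.N2=(suspect,v1)
Op 5: N2 marks N1=suspect -> (suspect,v1)
Op 6: gossip N1<->N2 -> N1.N0=(alive,v1) N1.N1=(suspect,v1) N1.N2=(suspect,v1) | N2.N0=(alive,v1) N2.N1=(suspect,v1) N2.N2=(suspect,v1)
Op 7: gossip N1<->N2 -> N1.N0=(alive,v1) N1.N1=(suspect,v1) N1.N2=(suspect,v1) | N2.N0=(alive,v1) N2.N1=(suspect,v1) N2.N2=(suspect,v1)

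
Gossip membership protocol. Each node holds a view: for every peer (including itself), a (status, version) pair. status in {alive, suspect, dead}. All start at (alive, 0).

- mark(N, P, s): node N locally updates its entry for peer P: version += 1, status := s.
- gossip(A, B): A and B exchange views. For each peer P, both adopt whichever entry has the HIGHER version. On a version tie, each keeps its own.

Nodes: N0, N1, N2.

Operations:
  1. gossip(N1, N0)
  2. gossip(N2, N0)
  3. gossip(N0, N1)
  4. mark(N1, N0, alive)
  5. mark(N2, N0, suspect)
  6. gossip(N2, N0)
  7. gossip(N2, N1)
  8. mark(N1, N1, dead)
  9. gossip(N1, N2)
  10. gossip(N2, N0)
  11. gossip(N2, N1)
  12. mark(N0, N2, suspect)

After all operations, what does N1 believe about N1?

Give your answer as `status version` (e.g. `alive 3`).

Answer: dead 1

Derivation:
Op 1: gossip N1<->N0 -> N1.N0=(alive,v0) N1.N1=(alive,v0) N1.N2=(alive,v0) | N0.N0=(alive,v0) N0.N1=(alive,v0) N0.N2=(alive,v0)
Op 2: gossip N2<->N0 -> N2.N0=(alive,v0) N2.N1=(alive,v0) N2.N2=(alive,v0) | N0.N0=(alive,v0) N0.N1=(alive,v0) N0.N2=(alive,v0)
Op 3: gossip N0<->N1 -> N0.N0=(alive,v0) N0.N1=(alive,v0) N0.N2=(alive,v0) | N1.N0=(alive,v0) N1.N1=(alive,v0) N1.N2=(alive,v0)
Op 4: N1 marks N0=alive -> (alive,v1)
Op 5: N2 marks N0=suspect -> (suspect,v1)
Op 6: gossip N2<->N0 -> N2.N0=(suspect,v1) N2.N1=(alive,v0) N2.N2=(alive,v0) | N0.N0=(suspect,v1) N0.N1=(alive,v0) N0.N2=(alive,v0)
Op 7: gossip N2<->N1 -> N2.N0=(suspect,v1) N2.N1=(alive,v0) N2.N2=(alive,v0) | N1.N0=(alive,v1) N1.N1=(alive,v0) N1.N2=(alive,v0)
Op 8: N1 marks N1=dead -> (dead,v1)
Op 9: gossip N1<->N2 -> N1.N0=(alive,v1) N1.N1=(dead,v1) N1.N2=(alive,v0) | N2.N0=(suspect,v1) N2.N1=(dead,v1) N2.N2=(alive,v0)
Op 10: gossip N2<->N0 -> N2.N0=(suspect,v1) N2.N1=(dead,v1) N2.N2=(alive,v0) | N0.N0=(suspect,v1) N0.N1=(dead,v1) N0.N2=(alive,v0)
Op 11: gossip N2<->N1 -> N2.N0=(suspect,v1) N2.N1=(dead,v1) N2.N2=(alive,v0) | N1.N0=(alive,v1) N1.N1=(dead,v1) N1.N2=(alive,v0)
Op 12: N0 marks N2=suspect -> (suspect,v1)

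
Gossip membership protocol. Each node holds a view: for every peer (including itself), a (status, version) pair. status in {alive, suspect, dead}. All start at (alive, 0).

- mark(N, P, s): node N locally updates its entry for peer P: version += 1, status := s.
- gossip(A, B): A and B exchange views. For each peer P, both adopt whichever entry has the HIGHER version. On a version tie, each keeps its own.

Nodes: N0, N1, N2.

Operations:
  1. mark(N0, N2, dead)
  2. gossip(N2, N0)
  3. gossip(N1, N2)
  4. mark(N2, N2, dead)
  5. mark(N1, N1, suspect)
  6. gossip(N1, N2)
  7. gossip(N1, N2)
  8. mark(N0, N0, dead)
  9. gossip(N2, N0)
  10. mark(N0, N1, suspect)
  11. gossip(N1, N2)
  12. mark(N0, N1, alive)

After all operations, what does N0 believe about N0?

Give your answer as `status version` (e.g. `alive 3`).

Answer: dead 1

Derivation:
Op 1: N0 marks N2=dead -> (dead,v1)
Op 2: gossip N2<->N0 -> N2.N0=(alive,v0) N2.N1=(alive,v0) N2.N2=(dead,v1) | N0.N0=(alive,v0) N0.N1=(alive,v0) N0.N2=(dead,v1)
Op 3: gossip N1<->N2 -> N1.N0=(alive,v0) N1.N1=(alive,v0) N1.N2=(dead,v1) | N2.N0=(alive,v0) N2.N1=(alive,v0) N2.N2=(dead,v1)
Op 4: N2 marks N2=dead -> (dead,v2)
Op 5: N1 marks N1=suspect -> (suspect,v1)
Op 6: gossip N1<->N2 -> N1.N0=(alive,v0) N1.N1=(suspect,v1) N1.N2=(dead,v2) | N2.N0=(alive,v0) N2.N1=(suspect,v1) N2.N2=(dead,v2)
Op 7: gossip N1<->N2 -> N1.N0=(alive,v0) N1.N1=(suspect,v1) N1.N2=(dead,v2) | N2.N0=(alive,v0) N2.N1=(suspect,v1) N2.N2=(dead,v2)
Op 8: N0 marks N0=dead -> (dead,v1)
Op 9: gossip N2<->N0 -> N2.N0=(dead,v1) N2.N1=(suspect,v1) N2.N2=(dead,v2) | N0.N0=(dead,v1) N0.N1=(suspect,v1) N0.N2=(dead,v2)
Op 10: N0 marks N1=suspect -> (suspect,v2)
Op 11: gossip N1<->N2 -> N1.N0=(dead,v1) N1.N1=(suspect,v1) N1.N2=(dead,v2) | N2.N0=(dead,v1) N2.N1=(suspect,v1) N2.N2=(dead,v2)
Op 12: N0 marks N1=alive -> (alive,v3)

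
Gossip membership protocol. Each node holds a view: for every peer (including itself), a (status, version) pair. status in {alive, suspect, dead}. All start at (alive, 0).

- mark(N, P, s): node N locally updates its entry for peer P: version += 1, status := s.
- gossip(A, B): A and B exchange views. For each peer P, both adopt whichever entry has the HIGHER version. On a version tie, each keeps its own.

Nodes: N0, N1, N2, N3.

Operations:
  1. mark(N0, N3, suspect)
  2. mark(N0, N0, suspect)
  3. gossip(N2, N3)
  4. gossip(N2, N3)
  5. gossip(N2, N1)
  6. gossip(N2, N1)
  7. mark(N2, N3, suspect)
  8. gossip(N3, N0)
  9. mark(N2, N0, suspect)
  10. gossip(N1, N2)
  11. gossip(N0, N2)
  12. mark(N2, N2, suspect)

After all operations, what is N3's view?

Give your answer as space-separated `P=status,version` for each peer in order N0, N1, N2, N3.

Op 1: N0 marks N3=suspect -> (suspect,v1)
Op 2: N0 marks N0=suspect -> (suspect,v1)
Op 3: gossip N2<->N3 -> N2.N0=(alive,v0) N2.N1=(alive,v0) N2.N2=(alive,v0) N2.N3=(alive,v0) | N3.N0=(alive,v0) N3.N1=(alive,v0) N3.N2=(alive,v0) N3.N3=(alive,v0)
Op 4: gossip N2<->N3 -> N2.N0=(alive,v0) N2.N1=(alive,v0) N2.N2=(alive,v0) N2.N3=(alive,v0) | N3.N0=(alive,v0) N3.N1=(alive,v0) N3.N2=(alive,v0) N3.N3=(alive,v0)
Op 5: gossip N2<->N1 -> N2.N0=(alive,v0) N2.N1=(alive,v0) N2.N2=(alive,v0) N2.N3=(alive,v0) | N1.N0=(alive,v0) N1.N1=(alive,v0) N1.N2=(alive,v0) N1.N3=(alive,v0)
Op 6: gossip N2<->N1 -> N2.N0=(alive,v0) N2.N1=(alive,v0) N2.N2=(alive,v0) N2.N3=(alive,v0) | N1.N0=(alive,v0) N1.N1=(alive,v0) N1.N2=(alive,v0) N1.N3=(alive,v0)
Op 7: N2 marks N3=suspect -> (suspect,v1)
Op 8: gossip N3<->N0 -> N3.N0=(suspect,v1) N3.N1=(alive,v0) N3.N2=(alive,v0) N3.N3=(suspect,v1) | N0.N0=(suspect,v1) N0.N1=(alive,v0) N0.N2=(alive,v0) N0.N3=(suspect,v1)
Op 9: N2 marks N0=suspect -> (suspect,v1)
Op 10: gossip N1<->N2 -> N1.N0=(suspect,v1) N1.N1=(alive,v0) N1.N2=(alive,v0) N1.N3=(suspect,v1) | N2.N0=(suspect,v1) N2.N1=(alive,v0) N2.N2=(alive,v0) N2.N3=(suspect,v1)
Op 11: gossip N0<->N2 -> N0.N0=(suspect,v1) N0.N1=(alive,v0) N0.N2=(alive,v0) N0.N3=(suspect,v1) | N2.N0=(suspect,v1) N2.N1=(alive,v0) N2.N2=(alive,v0) N2.N3=(suspect,v1)
Op 12: N2 marks N2=suspect -> (suspect,v1)

Answer: N0=suspect,1 N1=alive,0 N2=alive,0 N3=suspect,1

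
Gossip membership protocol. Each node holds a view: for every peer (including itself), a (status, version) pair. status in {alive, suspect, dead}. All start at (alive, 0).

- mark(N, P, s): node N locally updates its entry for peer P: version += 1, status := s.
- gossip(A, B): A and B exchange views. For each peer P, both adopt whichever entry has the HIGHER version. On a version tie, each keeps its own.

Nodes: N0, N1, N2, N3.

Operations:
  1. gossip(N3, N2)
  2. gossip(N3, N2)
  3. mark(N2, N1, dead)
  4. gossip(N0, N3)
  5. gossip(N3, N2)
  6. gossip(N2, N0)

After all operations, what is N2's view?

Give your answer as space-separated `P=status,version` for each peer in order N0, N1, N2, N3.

Op 1: gossip N3<->N2 -> N3.N0=(alive,v0) N3.N1=(alive,v0) N3.N2=(alive,v0) N3.N3=(alive,v0) | N2.N0=(alive,v0) N2.N1=(alive,v0) N2.N2=(alive,v0) N2.N3=(alive,v0)
Op 2: gossip N3<->N2 -> N3.N0=(alive,v0) N3.N1=(alive,v0) N3.N2=(alive,v0) N3.N3=(alive,v0) | N2.N0=(alive,v0) N2.N1=(alive,v0) N2.N2=(alive,v0) N2.N3=(alive,v0)
Op 3: N2 marks N1=dead -> (dead,v1)
Op 4: gossip N0<->N3 -> N0.N0=(alive,v0) N0.N1=(alive,v0) N0.N2=(alive,v0) N0.N3=(alive,v0) | N3.N0=(alive,v0) N3.N1=(alive,v0) N3.N2=(alive,v0) N3.N3=(alive,v0)
Op 5: gossip N3<->N2 -> N3.N0=(alive,v0) N3.N1=(dead,v1) N3.N2=(alive,v0) N3.N3=(alive,v0) | N2.N0=(alive,v0) N2.N1=(dead,v1) N2.N2=(alive,v0) N2.N3=(alive,v0)
Op 6: gossip N2<->N0 -> N2.N0=(alive,v0) N2.N1=(dead,v1) N2.N2=(alive,v0) N2.N3=(alive,v0) | N0.N0=(alive,v0) N0.N1=(dead,v1) N0.N2=(alive,v0) N0.N3=(alive,v0)

Answer: N0=alive,0 N1=dead,1 N2=alive,0 N3=alive,0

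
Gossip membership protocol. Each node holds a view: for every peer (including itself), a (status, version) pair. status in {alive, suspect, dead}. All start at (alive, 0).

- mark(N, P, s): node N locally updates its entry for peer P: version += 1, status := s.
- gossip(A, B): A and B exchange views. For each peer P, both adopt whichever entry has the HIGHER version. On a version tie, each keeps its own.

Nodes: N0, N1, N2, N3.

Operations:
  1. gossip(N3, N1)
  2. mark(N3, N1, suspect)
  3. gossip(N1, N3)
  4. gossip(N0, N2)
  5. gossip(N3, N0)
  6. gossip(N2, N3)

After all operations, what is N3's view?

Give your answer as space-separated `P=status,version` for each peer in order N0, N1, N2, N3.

Answer: N0=alive,0 N1=suspect,1 N2=alive,0 N3=alive,0

Derivation:
Op 1: gossip N3<->N1 -> N3.N0=(alive,v0) N3.N1=(alive,v0) N3.N2=(alive,v0) N3.N3=(alive,v0) | N1.N0=(alive,v0) N1.N1=(alive,v0) N1.N2=(alive,v0) N1.N3=(alive,v0)
Op 2: N3 marks N1=suspect -> (suspect,v1)
Op 3: gossip N1<->N3 -> N1.N0=(alive,v0) N1.N1=(suspect,v1) N1.N2=(alive,v0) N1.N3=(alive,v0) | N3.N0=(alive,v0) N3.N1=(suspect,v1) N3.N2=(alive,v0) N3.N3=(alive,v0)
Op 4: gossip N0<->N2 -> N0.N0=(alive,v0) N0.N1=(alive,v0) N0.N2=(alive,v0) N0.N3=(alive,v0) | N2.N0=(alive,v0) N2.N1=(alive,v0) N2.N2=(alive,v0) N2.N3=(alive,v0)
Op 5: gossip N3<->N0 -> N3.N0=(alive,v0) N3.N1=(suspect,v1) N3.N2=(alive,v0) N3.N3=(alive,v0) | N0.N0=(alive,v0) N0.N1=(suspect,v1) N0.N2=(alive,v0) N0.N3=(alive,v0)
Op 6: gossip N2<->N3 -> N2.N0=(alive,v0) N2.N1=(suspect,v1) N2.N2=(alive,v0) N2.N3=(alive,v0) | N3.N0=(alive,v0) N3.N1=(suspect,v1) N3.N2=(alive,v0) N3.N3=(alive,v0)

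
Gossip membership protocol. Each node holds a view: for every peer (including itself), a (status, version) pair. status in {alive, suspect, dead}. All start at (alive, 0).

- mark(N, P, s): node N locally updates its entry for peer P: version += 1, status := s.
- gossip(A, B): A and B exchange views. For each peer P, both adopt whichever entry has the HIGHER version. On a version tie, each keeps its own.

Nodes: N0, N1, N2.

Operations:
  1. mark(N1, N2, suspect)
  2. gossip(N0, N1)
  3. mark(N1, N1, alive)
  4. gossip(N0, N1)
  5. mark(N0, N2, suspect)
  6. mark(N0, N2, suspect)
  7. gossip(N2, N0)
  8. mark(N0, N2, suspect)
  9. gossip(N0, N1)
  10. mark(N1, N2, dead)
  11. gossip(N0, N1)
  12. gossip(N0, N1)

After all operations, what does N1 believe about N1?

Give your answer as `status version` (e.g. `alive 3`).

Answer: alive 1

Derivation:
Op 1: N1 marks N2=suspect -> (suspect,v1)
Op 2: gossip N0<->N1 -> N0.N0=(alive,v0) N0.N1=(alive,v0) N0.N2=(suspect,v1) | N1.N0=(alive,v0) N1.N1=(alive,v0) N1.N2=(suspect,v1)
Op 3: N1 marks N1=alive -> (alive,v1)
Op 4: gossip N0<->N1 -> N0.N0=(alive,v0) N0.N1=(alive,v1) N0.N2=(suspect,v1) | N1.N0=(alive,v0) N1.N1=(alive,v1) N1.N2=(suspect,v1)
Op 5: N0 marks N2=suspect -> (suspect,v2)
Op 6: N0 marks N2=suspect -> (suspect,v3)
Op 7: gossip N2<->N0 -> N2.N0=(alive,v0) N2.N1=(alive,v1) N2.N2=(suspect,v3) | N0.N0=(alive,v0) N0.N1=(alive,v1) N0.N2=(suspect,v3)
Op 8: N0 marks N2=suspect -> (suspect,v4)
Op 9: gossip N0<->N1 -> N0.N0=(alive,v0) N0.N1=(alive,v1) N0.N2=(suspect,v4) | N1.N0=(alive,v0) N1.N1=(alive,v1) N1.N2=(suspect,v4)
Op 10: N1 marks N2=dead -> (dead,v5)
Op 11: gossip N0<->N1 -> N0.N0=(alive,v0) N0.N1=(alive,v1) N0.N2=(dead,v5) | N1.N0=(alive,v0) N1.N1=(alive,v1) N1.N2=(dead,v5)
Op 12: gossip N0<->N1 -> N0.N0=(alive,v0) N0.N1=(alive,v1) N0.N2=(dead,v5) | N1.N0=(alive,v0) N1.N1=(alive,v1) N1.N2=(dead,v5)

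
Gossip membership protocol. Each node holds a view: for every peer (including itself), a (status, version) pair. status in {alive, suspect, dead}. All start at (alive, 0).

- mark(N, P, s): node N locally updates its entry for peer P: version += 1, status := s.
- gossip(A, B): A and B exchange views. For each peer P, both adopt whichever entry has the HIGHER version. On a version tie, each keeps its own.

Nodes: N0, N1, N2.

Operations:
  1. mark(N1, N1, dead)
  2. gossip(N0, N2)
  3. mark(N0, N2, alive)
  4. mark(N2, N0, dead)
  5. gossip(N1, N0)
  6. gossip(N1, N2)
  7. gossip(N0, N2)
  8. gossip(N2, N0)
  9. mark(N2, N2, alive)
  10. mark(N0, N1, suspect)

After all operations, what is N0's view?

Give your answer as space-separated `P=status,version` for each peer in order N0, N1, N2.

Answer: N0=dead,1 N1=suspect,2 N2=alive,1

Derivation:
Op 1: N1 marks N1=dead -> (dead,v1)
Op 2: gossip N0<->N2 -> N0.N0=(alive,v0) N0.N1=(alive,v0) N0.N2=(alive,v0) | N2.N0=(alive,v0) N2.N1=(alive,v0) N2.N2=(alive,v0)
Op 3: N0 marks N2=alive -> (alive,v1)
Op 4: N2 marks N0=dead -> (dead,v1)
Op 5: gossip N1<->N0 -> N1.N0=(alive,v0) N1.N1=(dead,v1) N1.N2=(alive,v1) | N0.N0=(alive,v0) N0.N1=(dead,v1) N0.N2=(alive,v1)
Op 6: gossip N1<->N2 -> N1.N0=(dead,v1) N1.N1=(dead,v1) N1.N2=(alive,v1) | N2.N0=(dead,v1) N2.N1=(dead,v1) N2.N2=(alive,v1)
Op 7: gossip N0<->N2 -> N0.N0=(dead,v1) N0.N1=(dead,v1) N0.N2=(alive,v1) | N2.N0=(dead,v1) N2.N1=(dead,v1) N2.N2=(alive,v1)
Op 8: gossip N2<->N0 -> N2.N0=(dead,v1) N2.N1=(dead,v1) N2.N2=(alive,v1) | N0.N0=(dead,v1) N0.N1=(dead,v1) N0.N2=(alive,v1)
Op 9: N2 marks N2=alive -> (alive,v2)
Op 10: N0 marks N1=suspect -> (suspect,v2)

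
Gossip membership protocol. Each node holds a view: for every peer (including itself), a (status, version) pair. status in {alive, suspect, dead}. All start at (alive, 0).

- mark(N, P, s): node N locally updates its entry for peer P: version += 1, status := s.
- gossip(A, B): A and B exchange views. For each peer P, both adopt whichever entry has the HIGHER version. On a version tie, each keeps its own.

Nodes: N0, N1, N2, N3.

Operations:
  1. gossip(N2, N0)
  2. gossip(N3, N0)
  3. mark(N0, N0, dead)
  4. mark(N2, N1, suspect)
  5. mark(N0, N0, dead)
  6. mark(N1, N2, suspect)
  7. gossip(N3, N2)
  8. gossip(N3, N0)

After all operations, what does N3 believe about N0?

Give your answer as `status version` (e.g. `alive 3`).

Answer: dead 2

Derivation:
Op 1: gossip N2<->N0 -> N2.N0=(alive,v0) N2.N1=(alive,v0) N2.N2=(alive,v0) N2.N3=(alive,v0) | N0.N0=(alive,v0) N0.N1=(alive,v0) N0.N2=(alive,v0) N0.N3=(alive,v0)
Op 2: gossip N3<->N0 -> N3.N0=(alive,v0) N3.N1=(alive,v0) N3.N2=(alive,v0) N3.N3=(alive,v0) | N0.N0=(alive,v0) N0.N1=(alive,v0) N0.N2=(alive,v0) N0.N3=(alive,v0)
Op 3: N0 marks N0=dead -> (dead,v1)
Op 4: N2 marks N1=suspect -> (suspect,v1)
Op 5: N0 marks N0=dead -> (dead,v2)
Op 6: N1 marks N2=suspect -> (suspect,v1)
Op 7: gossip N3<->N2 -> N3.N0=(alive,v0) N3.N1=(suspect,v1) N3.N2=(alive,v0) N3.N3=(alive,v0) | N2.N0=(alive,v0) N2.N1=(suspect,v1) N2.N2=(alive,v0) N2.N3=(alive,v0)
Op 8: gossip N3<->N0 -> N3.N0=(dead,v2) N3.N1=(suspect,v1) N3.N2=(alive,v0) N3.N3=(alive,v0) | N0.N0=(dead,v2) N0.N1=(suspect,v1) N0.N2=(alive,v0) N0.N3=(alive,v0)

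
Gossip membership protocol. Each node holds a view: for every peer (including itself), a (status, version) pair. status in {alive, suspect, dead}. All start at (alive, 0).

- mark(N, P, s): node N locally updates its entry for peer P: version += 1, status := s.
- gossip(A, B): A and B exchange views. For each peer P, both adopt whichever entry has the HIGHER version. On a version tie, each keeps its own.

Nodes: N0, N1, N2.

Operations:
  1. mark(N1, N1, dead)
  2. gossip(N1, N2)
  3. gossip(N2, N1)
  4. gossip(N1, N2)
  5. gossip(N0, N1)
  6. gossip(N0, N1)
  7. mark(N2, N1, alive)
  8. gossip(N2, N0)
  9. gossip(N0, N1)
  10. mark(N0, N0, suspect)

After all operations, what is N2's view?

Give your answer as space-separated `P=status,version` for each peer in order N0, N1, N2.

Answer: N0=alive,0 N1=alive,2 N2=alive,0

Derivation:
Op 1: N1 marks N1=dead -> (dead,v1)
Op 2: gossip N1<->N2 -> N1.N0=(alive,v0) N1.N1=(dead,v1) N1.N2=(alive,v0) | N2.N0=(alive,v0) N2.N1=(dead,v1) N2.N2=(alive,v0)
Op 3: gossip N2<->N1 -> N2.N0=(alive,v0) N2.N1=(dead,v1) N2.N2=(alive,v0) | N1.N0=(alive,v0) N1.N1=(dead,v1) N1.N2=(alive,v0)
Op 4: gossip N1<->N2 -> N1.N0=(alive,v0) N1.N1=(dead,v1) N1.N2=(alive,v0) | N2.N0=(alive,v0) N2.N1=(dead,v1) N2.N2=(alive,v0)
Op 5: gossip N0<->N1 -> N0.N0=(alive,v0) N0.N1=(dead,v1) N0.N2=(alive,v0) | N1.N0=(alive,v0) N1.N1=(dead,v1) N1.N2=(alive,v0)
Op 6: gossip N0<->N1 -> N0.N0=(alive,v0) N0.N1=(dead,v1) N0.N2=(alive,v0) | N1.N0=(alive,v0) N1.N1=(dead,v1) N1.N2=(alive,v0)
Op 7: N2 marks N1=alive -> (alive,v2)
Op 8: gossip N2<->N0 -> N2.N0=(alive,v0) N2.N1=(alive,v2) N2.N2=(alive,v0) | N0.N0=(alive,v0) N0.N1=(alive,v2) N0.N2=(alive,v0)
Op 9: gossip N0<->N1 -> N0.N0=(alive,v0) N0.N1=(alive,v2) N0.N2=(alive,v0) | N1.N0=(alive,v0) N1.N1=(alive,v2) N1.N2=(alive,v0)
Op 10: N0 marks N0=suspect -> (suspect,v1)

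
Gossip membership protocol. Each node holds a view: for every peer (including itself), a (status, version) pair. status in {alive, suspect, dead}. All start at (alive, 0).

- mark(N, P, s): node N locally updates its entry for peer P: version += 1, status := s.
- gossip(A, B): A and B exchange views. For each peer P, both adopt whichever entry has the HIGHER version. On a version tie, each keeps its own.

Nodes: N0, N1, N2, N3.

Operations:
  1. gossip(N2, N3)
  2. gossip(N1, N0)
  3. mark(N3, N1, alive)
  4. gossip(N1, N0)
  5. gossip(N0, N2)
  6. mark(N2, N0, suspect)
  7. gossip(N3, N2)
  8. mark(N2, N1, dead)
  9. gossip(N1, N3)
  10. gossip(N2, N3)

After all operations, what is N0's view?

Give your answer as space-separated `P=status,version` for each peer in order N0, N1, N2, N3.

Op 1: gossip N2<->N3 -> N2.N0=(alive,v0) N2.N1=(alive,v0) N2.N2=(alive,v0) N2.N3=(alive,v0) | N3.N0=(alive,v0) N3.N1=(alive,v0) N3.N2=(alive,v0) N3.N3=(alive,v0)
Op 2: gossip N1<->N0 -> N1.N0=(alive,v0) N1.N1=(alive,v0) N1.N2=(alive,v0) N1.N3=(alive,v0) | N0.N0=(alive,v0) N0.N1=(alive,v0) N0.N2=(alive,v0) N0.N3=(alive,v0)
Op 3: N3 marks N1=alive -> (alive,v1)
Op 4: gossip N1<->N0 -> N1.N0=(alive,v0) N1.N1=(alive,v0) N1.N2=(alive,v0) N1.N3=(alive,v0) | N0.N0=(alive,v0) N0.N1=(alive,v0) N0.N2=(alive,v0) N0.N3=(alive,v0)
Op 5: gossip N0<->N2 -> N0.N0=(alive,v0) N0.N1=(alive,v0) N0.N2=(alive,v0) N0.N3=(alive,v0) | N2.N0=(alive,v0) N2.N1=(alive,v0) N2.N2=(alive,v0) N2.N3=(alive,v0)
Op 6: N2 marks N0=suspect -> (suspect,v1)
Op 7: gossip N3<->N2 -> N3.N0=(suspect,v1) N3.N1=(alive,v1) N3.N2=(alive,v0) N3.N3=(alive,v0) | N2.N0=(suspect,v1) N2.N1=(alive,v1) N2.N2=(alive,v0) N2.N3=(alive,v0)
Op 8: N2 marks N1=dead -> (dead,v2)
Op 9: gossip N1<->N3 -> N1.N0=(suspect,v1) N1.N1=(alive,v1) N1.N2=(alive,v0) N1.N3=(alive,v0) | N3.N0=(suspect,v1) N3.N1=(alive,v1) N3.N2=(alive,v0) N3.N3=(alive,v0)
Op 10: gossip N2<->N3 -> N2.N0=(suspect,v1) N2.N1=(dead,v2) N2.N2=(alive,v0) N2.N3=(alive,v0) | N3.N0=(suspect,v1) N3.N1=(dead,v2) N3.N2=(alive,v0) N3.N3=(alive,v0)

Answer: N0=alive,0 N1=alive,0 N2=alive,0 N3=alive,0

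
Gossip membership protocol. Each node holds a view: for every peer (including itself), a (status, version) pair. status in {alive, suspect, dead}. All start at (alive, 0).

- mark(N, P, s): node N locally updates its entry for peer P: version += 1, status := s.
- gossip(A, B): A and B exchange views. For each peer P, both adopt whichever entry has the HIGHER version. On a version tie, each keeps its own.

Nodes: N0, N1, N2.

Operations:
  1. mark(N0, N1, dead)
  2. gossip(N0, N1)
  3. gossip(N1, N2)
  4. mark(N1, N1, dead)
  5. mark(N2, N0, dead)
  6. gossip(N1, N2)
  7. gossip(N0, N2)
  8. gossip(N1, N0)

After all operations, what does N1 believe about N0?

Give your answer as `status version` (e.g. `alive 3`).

Op 1: N0 marks N1=dead -> (dead,v1)
Op 2: gossip N0<->N1 -> N0.N0=(alive,v0) N0.N1=(dead,v1) N0.N2=(alive,v0) | N1.N0=(alive,v0) N1.N1=(dead,v1) N1.N2=(alive,v0)
Op 3: gossip N1<->N2 -> N1.N0=(alive,v0) N1.N1=(dead,v1) N1.N2=(alive,v0) | N2.N0=(alive,v0) N2.N1=(dead,v1) N2.N2=(alive,v0)
Op 4: N1 marks N1=dead -> (dead,v2)
Op 5: N2 marks N0=dead -> (dead,v1)
Op 6: gossip N1<->N2 -> N1.N0=(dead,v1) N1.N1=(dead,v2) N1.N2=(alive,v0) | N2.N0=(dead,v1) N2.N1=(dead,v2) N2.N2=(alive,v0)
Op 7: gossip N0<->N2 -> N0.N0=(dead,v1) N0.N1=(dead,v2) N0.N2=(alive,v0) | N2.N0=(dead,v1) N2.N1=(dead,v2) N2.N2=(alive,v0)
Op 8: gossip N1<->N0 -> N1.N0=(dead,v1) N1.N1=(dead,v2) N1.N2=(alive,v0) | N0.N0=(dead,v1) N0.N1=(dead,v2) N0.N2=(alive,v0)

Answer: dead 1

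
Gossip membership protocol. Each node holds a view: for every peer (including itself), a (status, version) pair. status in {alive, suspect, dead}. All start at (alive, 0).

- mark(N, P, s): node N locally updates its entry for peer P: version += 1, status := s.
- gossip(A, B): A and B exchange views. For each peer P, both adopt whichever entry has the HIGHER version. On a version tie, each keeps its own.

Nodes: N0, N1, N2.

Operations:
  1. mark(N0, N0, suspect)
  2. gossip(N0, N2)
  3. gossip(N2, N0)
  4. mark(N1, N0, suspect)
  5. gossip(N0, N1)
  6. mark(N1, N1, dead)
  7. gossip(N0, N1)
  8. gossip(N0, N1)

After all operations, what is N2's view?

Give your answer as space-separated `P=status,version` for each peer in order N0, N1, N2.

Answer: N0=suspect,1 N1=alive,0 N2=alive,0

Derivation:
Op 1: N0 marks N0=suspect -> (suspect,v1)
Op 2: gossip N0<->N2 -> N0.N0=(suspect,v1) N0.N1=(alive,v0) N0.N2=(alive,v0) | N2.N0=(suspect,v1) N2.N1=(alive,v0) N2.N2=(alive,v0)
Op 3: gossip N2<->N0 -> N2.N0=(suspect,v1) N2.N1=(alive,v0) N2.N2=(alive,v0) | N0.N0=(suspect,v1) N0.N1=(alive,v0) N0.N2=(alive,v0)
Op 4: N1 marks N0=suspect -> (suspect,v1)
Op 5: gossip N0<->N1 -> N0.N0=(suspect,v1) N0.N1=(alive,v0) N0.N2=(alive,v0) | N1.N0=(suspect,v1) N1.N1=(alive,v0) N1.N2=(alive,v0)
Op 6: N1 marks N1=dead -> (dead,v1)
Op 7: gossip N0<->N1 -> N0.N0=(suspect,v1) N0.N1=(dead,v1) N0.N2=(alive,v0) | N1.N0=(suspect,v1) N1.N1=(dead,v1) N1.N2=(alive,v0)
Op 8: gossip N0<->N1 -> N0.N0=(suspect,v1) N0.N1=(dead,v1) N0.N2=(alive,v0) | N1.N0=(suspect,v1) N1.N1=(dead,v1) N1.N2=(alive,v0)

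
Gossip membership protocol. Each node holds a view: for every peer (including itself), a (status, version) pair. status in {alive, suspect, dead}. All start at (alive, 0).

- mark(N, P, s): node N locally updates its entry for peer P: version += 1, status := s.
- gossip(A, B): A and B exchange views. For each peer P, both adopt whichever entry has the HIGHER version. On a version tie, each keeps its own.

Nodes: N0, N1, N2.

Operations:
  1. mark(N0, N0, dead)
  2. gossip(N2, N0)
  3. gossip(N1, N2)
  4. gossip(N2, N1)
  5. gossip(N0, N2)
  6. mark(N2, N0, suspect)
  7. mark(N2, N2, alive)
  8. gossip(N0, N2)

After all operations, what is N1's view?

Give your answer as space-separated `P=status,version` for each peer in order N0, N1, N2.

Op 1: N0 marks N0=dead -> (dead,v1)
Op 2: gossip N2<->N0 -> N2.N0=(dead,v1) N2.N1=(alive,v0) N2.N2=(alive,v0) | N0.N0=(dead,v1) N0.N1=(alive,v0) N0.N2=(alive,v0)
Op 3: gossip N1<->N2 -> N1.N0=(dead,v1) N1.N1=(alive,v0) N1.N2=(alive,v0) | N2.N0=(dead,v1) N2.N1=(alive,v0) N2.N2=(alive,v0)
Op 4: gossip N2<->N1 -> N2.N0=(dead,v1) N2.N1=(alive,v0) N2.N2=(alive,v0) | N1.N0=(dead,v1) N1.N1=(alive,v0) N1.N2=(alive,v0)
Op 5: gossip N0<->N2 -> N0.N0=(dead,v1) N0.N1=(alive,v0) N0.N2=(alive,v0) | N2.N0=(dead,v1) N2.N1=(alive,v0) N2.N2=(alive,v0)
Op 6: N2 marks N0=suspect -> (suspect,v2)
Op 7: N2 marks N2=alive -> (alive,v1)
Op 8: gossip N0<->N2 -> N0.N0=(suspect,v2) N0.N1=(alive,v0) N0.N2=(alive,v1) | N2.N0=(suspect,v2) N2.N1=(alive,v0) N2.N2=(alive,v1)

Answer: N0=dead,1 N1=alive,0 N2=alive,0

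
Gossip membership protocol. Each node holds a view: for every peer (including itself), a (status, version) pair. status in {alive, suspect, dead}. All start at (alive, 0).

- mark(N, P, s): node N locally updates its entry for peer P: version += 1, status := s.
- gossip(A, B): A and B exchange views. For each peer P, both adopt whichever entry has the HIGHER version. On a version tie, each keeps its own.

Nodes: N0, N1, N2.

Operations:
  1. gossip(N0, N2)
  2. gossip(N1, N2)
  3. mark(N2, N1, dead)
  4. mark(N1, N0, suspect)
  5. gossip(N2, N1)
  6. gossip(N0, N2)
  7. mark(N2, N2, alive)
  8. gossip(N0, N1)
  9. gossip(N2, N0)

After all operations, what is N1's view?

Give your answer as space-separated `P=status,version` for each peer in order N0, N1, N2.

Answer: N0=suspect,1 N1=dead,1 N2=alive,0

Derivation:
Op 1: gossip N0<->N2 -> N0.N0=(alive,v0) N0.N1=(alive,v0) N0.N2=(alive,v0) | N2.N0=(alive,v0) N2.N1=(alive,v0) N2.N2=(alive,v0)
Op 2: gossip N1<->N2 -> N1.N0=(alive,v0) N1.N1=(alive,v0) N1.N2=(alive,v0) | N2.N0=(alive,v0) N2.N1=(alive,v0) N2.N2=(alive,v0)
Op 3: N2 marks N1=dead -> (dead,v1)
Op 4: N1 marks N0=suspect -> (suspect,v1)
Op 5: gossip N2<->N1 -> N2.N0=(suspect,v1) N2.N1=(dead,v1) N2.N2=(alive,v0) | N1.N0=(suspect,v1) N1.N1=(dead,v1) N1.N2=(alive,v0)
Op 6: gossip N0<->N2 -> N0.N0=(suspect,v1) N0.N1=(dead,v1) N0.N2=(alive,v0) | N2.N0=(suspect,v1) N2.N1=(dead,v1) N2.N2=(alive,v0)
Op 7: N2 marks N2=alive -> (alive,v1)
Op 8: gossip N0<->N1 -> N0.N0=(suspect,v1) N0.N1=(dead,v1) N0.N2=(alive,v0) | N1.N0=(suspect,v1) N1.N1=(dead,v1) N1.N2=(alive,v0)
Op 9: gossip N2<->N0 -> N2.N0=(suspect,v1) N2.N1=(dead,v1) N2.N2=(alive,v1) | N0.N0=(suspect,v1) N0.N1=(dead,v1) N0.N2=(alive,v1)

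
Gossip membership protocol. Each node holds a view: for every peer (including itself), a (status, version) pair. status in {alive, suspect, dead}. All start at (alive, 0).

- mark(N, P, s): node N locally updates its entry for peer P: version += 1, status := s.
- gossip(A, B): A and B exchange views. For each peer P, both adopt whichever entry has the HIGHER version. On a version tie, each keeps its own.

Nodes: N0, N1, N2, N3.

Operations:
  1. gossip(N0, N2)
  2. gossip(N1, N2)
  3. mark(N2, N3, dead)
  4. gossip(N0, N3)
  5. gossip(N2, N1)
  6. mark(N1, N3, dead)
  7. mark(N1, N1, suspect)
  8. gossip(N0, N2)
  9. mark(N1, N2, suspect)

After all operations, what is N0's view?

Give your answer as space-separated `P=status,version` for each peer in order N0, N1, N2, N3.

Op 1: gossip N0<->N2 -> N0.N0=(alive,v0) N0.N1=(alive,v0) N0.N2=(alive,v0) N0.N3=(alive,v0) | N2.N0=(alive,v0) N2.N1=(alive,v0) N2.N2=(alive,v0) N2.N3=(alive,v0)
Op 2: gossip N1<->N2 -> N1.N0=(alive,v0) N1.N1=(alive,v0) N1.N2=(alive,v0) N1.N3=(alive,v0) | N2.N0=(alive,v0) N2.N1=(alive,v0) N2.N2=(alive,v0) N2.N3=(alive,v0)
Op 3: N2 marks N3=dead -> (dead,v1)
Op 4: gossip N0<->N3 -> N0.N0=(alive,v0) N0.N1=(alive,v0) N0.N2=(alive,v0) N0.N3=(alive,v0) | N3.N0=(alive,v0) N3.N1=(alive,v0) N3.N2=(alive,v0) N3.N3=(alive,v0)
Op 5: gossip N2<->N1 -> N2.N0=(alive,v0) N2.N1=(alive,v0) N2.N2=(alive,v0) N2.N3=(dead,v1) | N1.N0=(alive,v0) N1.N1=(alive,v0) N1.N2=(alive,v0) N1.N3=(dead,v1)
Op 6: N1 marks N3=dead -> (dead,v2)
Op 7: N1 marks N1=suspect -> (suspect,v1)
Op 8: gossip N0<->N2 -> N0.N0=(alive,v0) N0.N1=(alive,v0) N0.N2=(alive,v0) N0.N3=(dead,v1) | N2.N0=(alive,v0) N2.N1=(alive,v0) N2.N2=(alive,v0) N2.N3=(dead,v1)
Op 9: N1 marks N2=suspect -> (suspect,v1)

Answer: N0=alive,0 N1=alive,0 N2=alive,0 N3=dead,1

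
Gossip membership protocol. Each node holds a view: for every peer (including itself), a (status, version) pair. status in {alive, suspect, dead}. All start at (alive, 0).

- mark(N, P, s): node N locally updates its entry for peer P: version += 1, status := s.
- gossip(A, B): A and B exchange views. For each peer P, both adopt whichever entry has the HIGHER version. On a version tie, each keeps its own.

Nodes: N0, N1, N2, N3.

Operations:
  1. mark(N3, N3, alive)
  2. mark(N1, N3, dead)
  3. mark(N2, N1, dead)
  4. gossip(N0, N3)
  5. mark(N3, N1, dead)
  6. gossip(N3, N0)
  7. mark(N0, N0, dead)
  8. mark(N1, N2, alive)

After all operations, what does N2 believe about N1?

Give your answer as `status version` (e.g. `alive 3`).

Op 1: N3 marks N3=alive -> (alive,v1)
Op 2: N1 marks N3=dead -> (dead,v1)
Op 3: N2 marks N1=dead -> (dead,v1)
Op 4: gossip N0<->N3 -> N0.N0=(alive,v0) N0.N1=(alive,v0) N0.N2=(alive,v0) N0.N3=(alive,v1) | N3.N0=(alive,v0) N3.N1=(alive,v0) N3.N2=(alive,v0) N3.N3=(alive,v1)
Op 5: N3 marks N1=dead -> (dead,v1)
Op 6: gossip N3<->N0 -> N3.N0=(alive,v0) N3.N1=(dead,v1) N3.N2=(alive,v0) N3.N3=(alive,v1) | N0.N0=(alive,v0) N0.N1=(dead,v1) N0.N2=(alive,v0) N0.N3=(alive,v1)
Op 7: N0 marks N0=dead -> (dead,v1)
Op 8: N1 marks N2=alive -> (alive,v1)

Answer: dead 1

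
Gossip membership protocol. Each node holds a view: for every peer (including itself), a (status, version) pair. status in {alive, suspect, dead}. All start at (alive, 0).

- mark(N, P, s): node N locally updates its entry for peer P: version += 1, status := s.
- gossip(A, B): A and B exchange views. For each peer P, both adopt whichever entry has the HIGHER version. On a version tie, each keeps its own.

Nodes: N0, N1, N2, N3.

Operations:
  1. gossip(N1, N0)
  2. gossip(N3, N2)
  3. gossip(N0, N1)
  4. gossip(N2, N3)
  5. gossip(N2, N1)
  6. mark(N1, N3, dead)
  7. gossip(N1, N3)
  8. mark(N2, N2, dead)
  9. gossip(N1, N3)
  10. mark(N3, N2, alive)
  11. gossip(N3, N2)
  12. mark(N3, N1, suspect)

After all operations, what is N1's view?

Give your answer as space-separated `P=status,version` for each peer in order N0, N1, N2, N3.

Op 1: gossip N1<->N0 -> N1.N0=(alive,v0) N1.N1=(alive,v0) N1.N2=(alive,v0) N1.N3=(alive,v0) | N0.N0=(alive,v0) N0.N1=(alive,v0) N0.N2=(alive,v0) N0.N3=(alive,v0)
Op 2: gossip N3<->N2 -> N3.N0=(alive,v0) N3.N1=(alive,v0) N3.N2=(alive,v0) N3.N3=(alive,v0) | N2.N0=(alive,v0) N2.N1=(alive,v0) N2.N2=(alive,v0) N2.N3=(alive,v0)
Op 3: gossip N0<->N1 -> N0.N0=(alive,v0) N0.N1=(alive,v0) N0.N2=(alive,v0) N0.N3=(alive,v0) | N1.N0=(alive,v0) N1.N1=(alive,v0) N1.N2=(alive,v0) N1.N3=(alive,v0)
Op 4: gossip N2<->N3 -> N2.N0=(alive,v0) N2.N1=(alive,v0) N2.N2=(alive,v0) N2.N3=(alive,v0) | N3.N0=(alive,v0) N3.N1=(alive,v0) N3.N2=(alive,v0) N3.N3=(alive,v0)
Op 5: gossip N2<->N1 -> N2.N0=(alive,v0) N2.N1=(alive,v0) N2.N2=(alive,v0) N2.N3=(alive,v0) | N1.N0=(alive,v0) N1.N1=(alive,v0) N1.N2=(alive,v0) N1.N3=(alive,v0)
Op 6: N1 marks N3=dead -> (dead,v1)
Op 7: gossip N1<->N3 -> N1.N0=(alive,v0) N1.N1=(alive,v0) N1.N2=(alive,v0) N1.N3=(dead,v1) | N3.N0=(alive,v0) N3.N1=(alive,v0) N3.N2=(alive,v0) N3.N3=(dead,v1)
Op 8: N2 marks N2=dead -> (dead,v1)
Op 9: gossip N1<->N3 -> N1.N0=(alive,v0) N1.N1=(alive,v0) N1.N2=(alive,v0) N1.N3=(dead,v1) | N3.N0=(alive,v0) N3.N1=(alive,v0) N3.N2=(alive,v0) N3.N3=(dead,v1)
Op 10: N3 marks N2=alive -> (alive,v1)
Op 11: gossip N3<->N2 -> N3.N0=(alive,v0) N3.N1=(alive,v0) N3.N2=(alive,v1) N3.N3=(dead,v1) | N2.N0=(alive,v0) N2.N1=(alive,v0) N2.N2=(dead,v1) N2.N3=(dead,v1)
Op 12: N3 marks N1=suspect -> (suspect,v1)

Answer: N0=alive,0 N1=alive,0 N2=alive,0 N3=dead,1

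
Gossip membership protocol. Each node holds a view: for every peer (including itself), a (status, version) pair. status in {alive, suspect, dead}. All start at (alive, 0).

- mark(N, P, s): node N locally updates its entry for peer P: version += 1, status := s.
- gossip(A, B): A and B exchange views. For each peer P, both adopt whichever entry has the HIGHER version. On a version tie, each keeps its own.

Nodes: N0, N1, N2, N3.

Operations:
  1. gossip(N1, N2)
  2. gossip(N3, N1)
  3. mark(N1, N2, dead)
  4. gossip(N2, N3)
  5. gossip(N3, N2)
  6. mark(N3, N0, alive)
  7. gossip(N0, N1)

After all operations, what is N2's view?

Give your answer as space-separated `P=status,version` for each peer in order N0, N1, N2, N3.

Op 1: gossip N1<->N2 -> N1.N0=(alive,v0) N1.N1=(alive,v0) N1.N2=(alive,v0) N1.N3=(alive,v0) | N2.N0=(alive,v0) N2.N1=(alive,v0) N2.N2=(alive,v0) N2.N3=(alive,v0)
Op 2: gossip N3<->N1 -> N3.N0=(alive,v0) N3.N1=(alive,v0) N3.N2=(alive,v0) N3.N3=(alive,v0) | N1.N0=(alive,v0) N1.N1=(alive,v0) N1.N2=(alive,v0) N1.N3=(alive,v0)
Op 3: N1 marks N2=dead -> (dead,v1)
Op 4: gossip N2<->N3 -> N2.N0=(alive,v0) N2.N1=(alive,v0) N2.N2=(alive,v0) N2.N3=(alive,v0) | N3.N0=(alive,v0) N3.N1=(alive,v0) N3.N2=(alive,v0) N3.N3=(alive,v0)
Op 5: gossip N3<->N2 -> N3.N0=(alive,v0) N3.N1=(alive,v0) N3.N2=(alive,v0) N3.N3=(alive,v0) | N2.N0=(alive,v0) N2.N1=(alive,v0) N2.N2=(alive,v0) N2.N3=(alive,v0)
Op 6: N3 marks N0=alive -> (alive,v1)
Op 7: gossip N0<->N1 -> N0.N0=(alive,v0) N0.N1=(alive,v0) N0.N2=(dead,v1) N0.N3=(alive,v0) | N1.N0=(alive,v0) N1.N1=(alive,v0) N1.N2=(dead,v1) N1.N3=(alive,v0)

Answer: N0=alive,0 N1=alive,0 N2=alive,0 N3=alive,0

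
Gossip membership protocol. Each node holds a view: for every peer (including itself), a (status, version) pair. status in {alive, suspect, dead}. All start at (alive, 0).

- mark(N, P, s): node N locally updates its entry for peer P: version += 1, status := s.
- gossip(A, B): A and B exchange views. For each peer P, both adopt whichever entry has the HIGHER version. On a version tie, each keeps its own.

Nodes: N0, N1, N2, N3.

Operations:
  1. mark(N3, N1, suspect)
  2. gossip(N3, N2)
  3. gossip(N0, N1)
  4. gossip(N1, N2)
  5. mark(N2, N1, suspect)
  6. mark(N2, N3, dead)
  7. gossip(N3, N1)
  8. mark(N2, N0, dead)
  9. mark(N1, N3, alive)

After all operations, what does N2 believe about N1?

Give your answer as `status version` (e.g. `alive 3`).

Answer: suspect 2

Derivation:
Op 1: N3 marks N1=suspect -> (suspect,v1)
Op 2: gossip N3<->N2 -> N3.N0=(alive,v0) N3.N1=(suspect,v1) N3.N2=(alive,v0) N3.N3=(alive,v0) | N2.N0=(alive,v0) N2.N1=(suspect,v1) N2.N2=(alive,v0) N2.N3=(alive,v0)
Op 3: gossip N0<->N1 -> N0.N0=(alive,v0) N0.N1=(alive,v0) N0.N2=(alive,v0) N0.N3=(alive,v0) | N1.N0=(alive,v0) N1.N1=(alive,v0) N1.N2=(alive,v0) N1.N3=(alive,v0)
Op 4: gossip N1<->N2 -> N1.N0=(alive,v0) N1.N1=(suspect,v1) N1.N2=(alive,v0) N1.N3=(alive,v0) | N2.N0=(alive,v0) N2.N1=(suspect,v1) N2.N2=(alive,v0) N2.N3=(alive,v0)
Op 5: N2 marks N1=suspect -> (suspect,v2)
Op 6: N2 marks N3=dead -> (dead,v1)
Op 7: gossip N3<->N1 -> N3.N0=(alive,v0) N3.N1=(suspect,v1) N3.N2=(alive,v0) N3.N3=(alive,v0) | N1.N0=(alive,v0) N1.N1=(suspect,v1) N1.N2=(alive,v0) N1.N3=(alive,v0)
Op 8: N2 marks N0=dead -> (dead,v1)
Op 9: N1 marks N3=alive -> (alive,v1)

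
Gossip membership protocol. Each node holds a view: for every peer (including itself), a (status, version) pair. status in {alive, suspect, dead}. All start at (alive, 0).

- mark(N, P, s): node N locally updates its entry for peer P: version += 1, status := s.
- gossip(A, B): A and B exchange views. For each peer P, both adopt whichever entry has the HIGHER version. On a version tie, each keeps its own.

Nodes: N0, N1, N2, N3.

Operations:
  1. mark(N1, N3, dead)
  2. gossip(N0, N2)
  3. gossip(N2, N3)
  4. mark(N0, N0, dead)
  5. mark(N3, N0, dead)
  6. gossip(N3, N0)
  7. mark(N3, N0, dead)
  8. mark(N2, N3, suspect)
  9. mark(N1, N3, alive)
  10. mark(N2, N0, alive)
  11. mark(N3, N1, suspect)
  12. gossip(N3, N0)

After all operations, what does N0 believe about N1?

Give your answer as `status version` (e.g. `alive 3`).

Answer: suspect 1

Derivation:
Op 1: N1 marks N3=dead -> (dead,v1)
Op 2: gossip N0<->N2 -> N0.N0=(alive,v0) N0.N1=(alive,v0) N0.N2=(alive,v0) N0.N3=(alive,v0) | N2.N0=(alive,v0) N2.N1=(alive,v0) N2.N2=(alive,v0) N2.N3=(alive,v0)
Op 3: gossip N2<->N3 -> N2.N0=(alive,v0) N2.N1=(alive,v0) N2.N2=(alive,v0) N2.N3=(alive,v0) | N3.N0=(alive,v0) N3.N1=(alive,v0) N3.N2=(alive,v0) N3.N3=(alive,v0)
Op 4: N0 marks N0=dead -> (dead,v1)
Op 5: N3 marks N0=dead -> (dead,v1)
Op 6: gossip N3<->N0 -> N3.N0=(dead,v1) N3.N1=(alive,v0) N3.N2=(alive,v0) N3.N3=(alive,v0) | N0.N0=(dead,v1) N0.N1=(alive,v0) N0.N2=(alive,v0) N0.N3=(alive,v0)
Op 7: N3 marks N0=dead -> (dead,v2)
Op 8: N2 marks N3=suspect -> (suspect,v1)
Op 9: N1 marks N3=alive -> (alive,v2)
Op 10: N2 marks N0=alive -> (alive,v1)
Op 11: N3 marks N1=suspect -> (suspect,v1)
Op 12: gossip N3<->N0 -> N3.N0=(dead,v2) N3.N1=(suspect,v1) N3.N2=(alive,v0) N3.N3=(alive,v0) | N0.N0=(dead,v2) N0.N1=(suspect,v1) N0.N2=(alive,v0) N0.N3=(alive,v0)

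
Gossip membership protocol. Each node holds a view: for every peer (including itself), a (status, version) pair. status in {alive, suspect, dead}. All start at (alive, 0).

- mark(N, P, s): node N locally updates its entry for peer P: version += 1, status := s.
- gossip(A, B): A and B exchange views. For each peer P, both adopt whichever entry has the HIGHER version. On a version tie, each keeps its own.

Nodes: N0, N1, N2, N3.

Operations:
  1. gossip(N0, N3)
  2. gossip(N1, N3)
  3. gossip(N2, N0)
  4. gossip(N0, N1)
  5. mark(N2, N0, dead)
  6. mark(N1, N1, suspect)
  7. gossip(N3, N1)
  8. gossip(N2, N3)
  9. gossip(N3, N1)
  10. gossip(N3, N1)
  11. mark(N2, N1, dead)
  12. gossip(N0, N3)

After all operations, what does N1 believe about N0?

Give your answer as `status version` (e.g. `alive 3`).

Answer: dead 1

Derivation:
Op 1: gossip N0<->N3 -> N0.N0=(alive,v0) N0.N1=(alive,v0) N0.N2=(alive,v0) N0.N3=(alive,v0) | N3.N0=(alive,v0) N3.N1=(alive,v0) N3.N2=(alive,v0) N3.N3=(alive,v0)
Op 2: gossip N1<->N3 -> N1.N0=(alive,v0) N1.N1=(alive,v0) N1.N2=(alive,v0) N1.N3=(alive,v0) | N3.N0=(alive,v0) N3.N1=(alive,v0) N3.N2=(alive,v0) N3.N3=(alive,v0)
Op 3: gossip N2<->N0 -> N2.N0=(alive,v0) N2.N1=(alive,v0) N2.N2=(alive,v0) N2.N3=(alive,v0) | N0.N0=(alive,v0) N0.N1=(alive,v0) N0.N2=(alive,v0) N0.N3=(alive,v0)
Op 4: gossip N0<->N1 -> N0.N0=(alive,v0) N0.N1=(alive,v0) N0.N2=(alive,v0) N0.N3=(alive,v0) | N1.N0=(alive,v0) N1.N1=(alive,v0) N1.N2=(alive,v0) N1.N3=(alive,v0)
Op 5: N2 marks N0=dead -> (dead,v1)
Op 6: N1 marks N1=suspect -> (suspect,v1)
Op 7: gossip N3<->N1 -> N3.N0=(alive,v0) N3.N1=(suspect,v1) N3.N2=(alive,v0) N3.N3=(alive,v0) | N1.N0=(alive,v0) N1.N1=(suspect,v1) N1.N2=(alive,v0) N1.N3=(alive,v0)
Op 8: gossip N2<->N3 -> N2.N0=(dead,v1) N2.N1=(suspect,v1) N2.N2=(alive,v0) N2.N3=(alive,v0) | N3.N0=(dead,v1) N3.N1=(suspect,v1) N3.N2=(alive,v0) N3.N3=(alive,v0)
Op 9: gossip N3<->N1 -> N3.N0=(dead,v1) N3.N1=(suspect,v1) N3.N2=(alive,v0) N3.N3=(alive,v0) | N1.N0=(dead,v1) N1.N1=(suspect,v1) N1.N2=(alive,v0) N1.N3=(alive,v0)
Op 10: gossip N3<->N1 -> N3.N0=(dead,v1) N3.N1=(suspect,v1) N3.N2=(alive,v0) N3.N3=(alive,v0) | N1.N0=(dead,v1) N1.N1=(suspect,v1) N1.N2=(alive,v0) N1.N3=(alive,v0)
Op 11: N2 marks N1=dead -> (dead,v2)
Op 12: gossip N0<->N3 -> N0.N0=(dead,v1) N0.N1=(suspect,v1) N0.N2=(alive,v0) N0.N3=(alive,v0) | N3.N0=(dead,v1) N3.N1=(suspect,v1) N3.N2=(alive,v0) N3.N3=(alive,v0)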